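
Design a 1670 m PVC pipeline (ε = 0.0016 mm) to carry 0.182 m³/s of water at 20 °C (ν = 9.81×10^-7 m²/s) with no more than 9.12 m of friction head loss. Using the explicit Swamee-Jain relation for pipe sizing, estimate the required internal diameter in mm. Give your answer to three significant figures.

D ≈ 368 mm

Swamee-Jain (Type III): D = 0.66·[ε^1.25·(LQ²/(gh_f))^4.75 + ν·Q^9.4·(L/(gh_f))^5.2]^0.04
LQ²/(gh_f) = 0.6183; L/(gh_f) = 18.67
Term 1 = ε^1.25·(…)^4.75 = 5.80×10^-9; Term 2 = ν·Q^9.4·(…)^5.2 = 4.42×10^-7
D = 0.66·(5.80×10^-9 + 4.42×10^-7)^0.04 = 0.3678 m = 368 mm
Check: V = 1.71 m/s, Re = 6.42×10^5, f = 0.01261, h_f = 8.56 m ≈ 9.12 m ✓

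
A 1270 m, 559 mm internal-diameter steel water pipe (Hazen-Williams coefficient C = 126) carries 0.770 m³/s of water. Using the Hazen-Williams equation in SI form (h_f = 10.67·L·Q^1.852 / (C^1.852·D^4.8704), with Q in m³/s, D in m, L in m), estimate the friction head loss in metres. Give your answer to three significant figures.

h_f = 10.67·1270·0.770^1.852 / (126^1.852·0.559^4.8704) = 18.28 m

h_f ≈ 18.3 m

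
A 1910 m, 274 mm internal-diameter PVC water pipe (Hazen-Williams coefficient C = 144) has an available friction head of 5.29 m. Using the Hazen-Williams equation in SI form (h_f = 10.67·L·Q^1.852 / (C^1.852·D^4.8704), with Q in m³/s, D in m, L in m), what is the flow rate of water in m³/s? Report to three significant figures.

Rearranging: Q = [h_f·C^1.852·D^4.8704 / (10.67·L)]^(1/1.852)
Q = [5.29·144^1.852·0.274^4.8704 / (10.67·1910)]^0.540 = 0.05541 m³/s

Q ≈ 0.0554 m³/s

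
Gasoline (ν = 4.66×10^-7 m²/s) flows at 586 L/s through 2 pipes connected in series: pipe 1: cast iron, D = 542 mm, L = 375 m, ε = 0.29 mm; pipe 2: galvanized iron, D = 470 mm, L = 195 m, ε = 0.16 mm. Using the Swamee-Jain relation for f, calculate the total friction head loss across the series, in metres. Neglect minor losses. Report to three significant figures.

H ≈ 7.67 m

Pipe 1: V = 2.540 m/s, Re = 2.95×10^6, ε/D = 5.35×10^-4, f = 0.01718, h_1 = f(L/D)V²/2g = 3.908 m
Pipe 2: V = 3.378 m/s, Re = 3.41×10^6, ε/D = 3.40×10^-4, f = 0.01561, h_2 = f(L/D)V²/2g = 3.766 m
Series → Q common, losses add: H = Σh = 7.674 m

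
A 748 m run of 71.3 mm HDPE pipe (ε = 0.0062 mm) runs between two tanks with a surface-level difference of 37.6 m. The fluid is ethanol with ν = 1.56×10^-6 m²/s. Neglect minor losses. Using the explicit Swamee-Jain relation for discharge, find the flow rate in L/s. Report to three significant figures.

Q ≈ 7.70 L/s

Swamee-Jain (Type II): Q = -0.965·√(gD⁵h_f/L)·ln[ε/(3.7D) + √(3.17ν²L/(gD³h_f))]
√(gD⁵h_f/L) = √(9.81·0.0713⁵·37.6/748) = 9.532×10^-4
ε/(3.7D) = 2.35×10^-5; √(3.17ν²L/(gD³h_f)) = 2.08×10^-4
Q = -0.965·9.532×10^-4·ln(2.313×10^-4) = 0.007701 m³/s
Check: V = 1.93 m/s, Re = 8.82×10^4, f = 0.01882, h_f = 37.4 m ≈ 37.6 m ✓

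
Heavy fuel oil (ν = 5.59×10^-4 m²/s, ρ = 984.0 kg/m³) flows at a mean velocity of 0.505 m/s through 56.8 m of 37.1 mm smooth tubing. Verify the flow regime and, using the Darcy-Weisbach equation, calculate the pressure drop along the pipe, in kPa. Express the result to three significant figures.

Re = VD/ν = 0.505·0.03710/5.59×10^-4 = 33.5 → laminar (Re < 2300)
f = 64/Re = 1.910
h_f = f(L/D)V²/(2g) = 1.910·(56.8/0.03710)·0.505²/(2·9.81) = 38.00 m
Δp = ρg·h_f = 984.0·9.81·38.00 = 366.8 kPa

Δp ≈ 367 kPa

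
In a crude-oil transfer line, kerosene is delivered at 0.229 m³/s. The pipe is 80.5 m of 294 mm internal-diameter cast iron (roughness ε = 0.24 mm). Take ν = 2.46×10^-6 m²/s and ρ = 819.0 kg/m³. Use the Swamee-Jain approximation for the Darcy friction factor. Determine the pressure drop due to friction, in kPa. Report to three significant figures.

V = 4Q/(πD²) = 4·0.229/(π·0.294²) = 3.373 m/s
Re = VD/ν = 3.373·0.294/2.46×10^-6 = 4.03×10^5 → turbulent
ε/D = 0.24/294 = 8.16×10^-4
Swamee-Jain: f = 0.01967
h_f = f(L/D)V²/(2g) = 0.01967·(80.5/0.294)·3.373²/(2·9.81) = 3.124 m
Δp = ρg·h_f = 819.0·9.81·3.124 = 25.10 kPa

Δp ≈ 25.1 kPa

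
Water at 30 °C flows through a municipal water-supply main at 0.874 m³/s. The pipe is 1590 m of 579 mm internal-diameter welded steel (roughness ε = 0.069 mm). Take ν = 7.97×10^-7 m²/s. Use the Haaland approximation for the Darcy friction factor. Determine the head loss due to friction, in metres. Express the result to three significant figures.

V = 4Q/(πD²) = 4·0.874/(π·0.579²) = 3.319 m/s
Re = VD/ν = 3.319·0.579/7.97×10^-7 = 2.41×10^6 → turbulent
ε/D = 0.069/579 = 1.19×10^-4
Haaland: f = 0.01296
h_f = f(L/D)V²/(2g) = 0.01296·(1590/0.579)·3.319²/(2·9.81) = 19.99 m

h_f ≈ 20.0 m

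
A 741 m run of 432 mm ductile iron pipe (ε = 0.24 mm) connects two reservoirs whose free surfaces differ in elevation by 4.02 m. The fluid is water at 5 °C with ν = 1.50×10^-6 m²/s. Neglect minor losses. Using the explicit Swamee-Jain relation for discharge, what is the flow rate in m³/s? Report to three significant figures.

Swamee-Jain (Type II): Q = -0.965·√(gD⁵h_f/L)·ln[ε/(3.7D) + √(3.17ν²L/(gD³h_f))]
√(gD⁵h_f/L) = √(9.81·0.432⁵·4.02/741) = 0.02830
ε/(3.7D) = 1.50×10^-4; √(3.17ν²L/(gD³h_f)) = 4.08×10^-5
Q = -0.965·0.02830·ln(1.909×10^-4) = 0.2338 m³/s
Check: V = 1.60 m/s, Re = 4.59×10^5, f = 0.01819, h_f = 4.05 m ≈ 4.02 m ✓

Q ≈ 0.234 m³/s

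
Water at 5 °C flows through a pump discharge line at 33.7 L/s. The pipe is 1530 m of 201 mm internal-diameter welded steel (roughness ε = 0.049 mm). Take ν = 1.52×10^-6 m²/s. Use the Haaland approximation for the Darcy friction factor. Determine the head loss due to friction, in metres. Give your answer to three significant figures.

V = 4Q/(πD²) = 4·0.0337/(π·0.201²) = 1.062 m/s
Re = VD/ν = 1.062·0.201/1.52×10^-6 = 1.40×10^5 → turbulent
ε/D = 0.049/201 = 2.44×10^-4
Haaland: f = 0.01798
h_f = f(L/D)V²/(2g) = 0.01798·(1530/0.201)·1.062²/(2·9.81) = 7.870 m

h_f ≈ 7.87 m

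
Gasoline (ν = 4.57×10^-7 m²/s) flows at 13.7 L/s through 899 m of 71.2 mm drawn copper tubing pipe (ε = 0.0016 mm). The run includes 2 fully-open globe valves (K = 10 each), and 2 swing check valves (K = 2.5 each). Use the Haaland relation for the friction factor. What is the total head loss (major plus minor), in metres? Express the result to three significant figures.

V = 4Q/(πD²) = 3.441 m/s; V²/2g = 0.6035 m
Re = 5.36×10^5, ε/D = 2.25×10^-5 → f = 0.01318 (Haaland)
Major: h_f = f(L/D)·V²/2g = 0.01318·12626·0.6035 = 100.4 m
Minor: ΣK = 25.0; h_m = ΣK·V²/2g = 15.09 m
Total H_L = 100.4 + 15.09 = 115.5 m

H_L ≈ 116 m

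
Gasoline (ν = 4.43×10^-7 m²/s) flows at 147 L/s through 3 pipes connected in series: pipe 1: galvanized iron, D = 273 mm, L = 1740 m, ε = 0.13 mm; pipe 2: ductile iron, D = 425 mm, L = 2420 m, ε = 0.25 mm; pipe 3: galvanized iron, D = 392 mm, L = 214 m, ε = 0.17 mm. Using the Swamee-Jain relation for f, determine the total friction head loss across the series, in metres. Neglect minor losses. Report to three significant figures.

H ≈ 41.0 m

Pipe 1: V = 2.511 m/s, Re = 1.55×10^6, ε/D = 4.76×10^-4, f = 0.01694, h_1 = f(L/D)V²/2g = 34.71 m
Pipe 2: V = 1.036 m/s, Re = 9.94×10^5, ε/D = 5.88×10^-4, f = 0.01787, h_2 = f(L/D)V²/2g = 5.569 m
Pipe 3: V = 1.218 m/s, Re = 1.08×10^6, ε/D = 4.34×10^-4, f = 0.01679, h_3 = f(L/D)V²/2g = 0.6932 m
Series → Q common, losses add: H = Σh = 40.98 m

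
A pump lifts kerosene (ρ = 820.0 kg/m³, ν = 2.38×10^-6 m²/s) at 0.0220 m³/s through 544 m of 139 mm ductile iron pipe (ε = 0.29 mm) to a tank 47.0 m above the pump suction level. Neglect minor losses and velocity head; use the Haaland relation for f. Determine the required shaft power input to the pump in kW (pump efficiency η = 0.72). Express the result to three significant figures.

P_shaft ≈ 14.2 kW

V = 4Q/(πD²) = 1.450 m/s; Re = 8.47×10^4; ε/D = 0.00209; f = 0.02545
h_f = f(L/D)V²/2g = 10.67 m
Total head H = z + h_f = 47.0 + 10.67 = 57.67 m
P_hyd = ρgQH = 820.0·9.81·0.0220·57.67 = 10.21 kW
P_shaft = P_hyd/η = 10.21/0.72 = 14.17 kW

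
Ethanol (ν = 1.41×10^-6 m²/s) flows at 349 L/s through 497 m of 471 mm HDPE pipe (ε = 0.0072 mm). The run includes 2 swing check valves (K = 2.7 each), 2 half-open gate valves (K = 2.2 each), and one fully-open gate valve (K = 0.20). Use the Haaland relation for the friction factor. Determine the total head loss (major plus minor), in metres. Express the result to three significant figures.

H_L ≈ 4.77 m

V = 4Q/(πD²) = 2.003 m/s; V²/2g = 0.2045 m
Re = 6.69×10^5, ε/D = 1.53×10^-5 → f = 0.01263 (Haaland)
Major: h_f = f(L/D)·V²/2g = 0.01263·1055·0.2045 = 2.724 m
Minor: ΣK = 10.0; h_m = ΣK·V²/2g = 2.045 m
Total H_L = 2.724 + 2.045 = 4.769 m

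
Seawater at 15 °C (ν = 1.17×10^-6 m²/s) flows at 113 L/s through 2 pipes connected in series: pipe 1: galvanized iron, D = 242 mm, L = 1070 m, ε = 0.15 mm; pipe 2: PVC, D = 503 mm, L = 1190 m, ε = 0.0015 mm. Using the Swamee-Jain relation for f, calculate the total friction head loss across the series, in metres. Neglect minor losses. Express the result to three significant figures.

Pipe 1: V = 2.457 m/s, Re = 5.08×10^5, ε/D = 6.20×10^-4, f = 0.01847, h_1 = f(L/D)V²/2g = 25.13 m
Pipe 2: V = 0.5687 m/s, Re = 2.44×10^5, ε/D = 2.98×10^-6, f = 0.01497, h_2 = f(L/D)V²/2g = 0.5838 m
Series → Q common, losses add: H = Σh = 25.71 m

H ≈ 25.7 m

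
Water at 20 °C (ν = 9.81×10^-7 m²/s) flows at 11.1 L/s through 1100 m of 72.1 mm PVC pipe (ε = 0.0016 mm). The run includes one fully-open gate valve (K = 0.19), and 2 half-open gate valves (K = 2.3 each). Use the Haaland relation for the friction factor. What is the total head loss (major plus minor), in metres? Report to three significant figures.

H_L ≈ 91.7 m

V = 4Q/(πD²) = 2.719 m/s; V²/2g = 0.3767 m
Re = 2.00×10^5, ε/D = 2.22×10^-5 → f = 0.01564 (Haaland)
Major: h_f = f(L/D)·V²/2g = 0.01564·15257·0.3767 = 89.90 m
Minor: ΣK = 4.79; h_m = ΣK·V²/2g = 1.805 m
Total H_L = 89.90 + 1.805 = 91.70 m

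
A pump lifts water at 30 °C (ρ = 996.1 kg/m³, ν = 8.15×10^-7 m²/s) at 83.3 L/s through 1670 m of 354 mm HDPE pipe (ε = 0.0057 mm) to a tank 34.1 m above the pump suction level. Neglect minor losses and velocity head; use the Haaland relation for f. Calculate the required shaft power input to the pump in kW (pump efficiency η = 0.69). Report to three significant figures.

V = 4Q/(πD²) = 0.8463 m/s; Re = 3.68×10^5; ε/D = 1.61×10^-5; f = 0.01396
h_f = f(L/D)V²/2g = 2.405 m
Total head H = z + h_f = 34.1 + 2.405 = 36.50 m
P_hyd = ρgQH = 996.1·9.81·0.0833·36.50 = 29.71 kW
P_shaft = P_hyd/η = 29.71/0.69 = 43.06 kW

P_shaft ≈ 43.1 kW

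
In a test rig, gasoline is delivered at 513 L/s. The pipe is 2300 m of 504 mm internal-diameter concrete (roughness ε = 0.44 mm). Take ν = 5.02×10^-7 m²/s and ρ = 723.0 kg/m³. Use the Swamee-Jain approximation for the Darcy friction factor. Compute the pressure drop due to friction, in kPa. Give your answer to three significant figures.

V = 4Q/(πD²) = 4·0.513/(π·0.504²) = 2.571 m/s
Re = VD/ν = 2.571·0.504/5.02×10^-7 = 2.58×10^6 → turbulent
ε/D = 0.44/504 = 8.73×10^-4
Swamee-Jain: f = 0.01919
h_f = f(L/D)V²/(2g) = 0.01919·(2300/0.504)·2.571²/(2·9.81) = 29.51 m
Δp = ρg·h_f = 723.0·9.81·29.51 = 209.3 kPa

Δp ≈ 209 kPa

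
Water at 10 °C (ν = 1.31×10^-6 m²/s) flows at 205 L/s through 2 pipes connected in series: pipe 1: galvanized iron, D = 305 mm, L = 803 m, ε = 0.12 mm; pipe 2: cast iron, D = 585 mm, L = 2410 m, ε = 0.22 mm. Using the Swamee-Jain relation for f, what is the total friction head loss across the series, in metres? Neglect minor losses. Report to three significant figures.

H ≈ 19.9 m

Pipe 1: V = 2.806 m/s, Re = 6.53×10^5, ε/D = 3.93×10^-4, f = 0.01683, h_1 = f(L/D)V²/2g = 17.78 m
Pipe 2: V = 0.7627 m/s, Re = 3.41×10^5, ε/D = 3.76×10^-4, f = 0.01740, h_2 = f(L/D)V²/2g = 2.125 m
Series → Q common, losses add: H = Σh = 19.90 m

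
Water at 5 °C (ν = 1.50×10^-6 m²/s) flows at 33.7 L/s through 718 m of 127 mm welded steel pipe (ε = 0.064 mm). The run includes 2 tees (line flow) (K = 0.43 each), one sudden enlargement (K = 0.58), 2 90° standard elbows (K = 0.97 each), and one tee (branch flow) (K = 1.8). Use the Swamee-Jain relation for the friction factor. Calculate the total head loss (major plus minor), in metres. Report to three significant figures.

H_L ≈ 40.1 m

V = 4Q/(πD²) = 2.660 m/s; V²/2g = 0.3607 m
Re = 2.25×10^5, ε/D = 5.04×10^-4 → f = 0.01876 (Swamee-Jain)
Major: h_f = f(L/D)·V²/2g = 0.01876·5654·0.3607 = 38.26 m
Minor: ΣK = 5.18; h_m = ΣK·V²/2g = 1.869 m
Total H_L = 38.26 + 1.869 = 40.13 m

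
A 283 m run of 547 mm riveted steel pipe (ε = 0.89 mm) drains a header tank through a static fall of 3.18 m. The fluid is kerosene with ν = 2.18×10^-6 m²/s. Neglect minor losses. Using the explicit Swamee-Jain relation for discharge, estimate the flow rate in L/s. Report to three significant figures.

Swamee-Jain (Type II): Q = -0.965·√(gD⁵h_f/L)·ln[ε/(3.7D) + √(3.17ν²L/(gD³h_f))]
√(gD⁵h_f/L) = √(9.81·0.547⁵·3.18/283) = 0.07347
ε/(3.7D) = 4.40×10^-4; √(3.17ν²L/(gD³h_f)) = 2.89×10^-5
Q = -0.965·0.07347·ln(4.686×10^-4) = 0.5435 m³/s
Check: V = 2.31 m/s, Re = 5.80×10^5, f = 0.02266, h_f = 3.20 m ≈ 3.18 m ✓

Q ≈ 544 L/s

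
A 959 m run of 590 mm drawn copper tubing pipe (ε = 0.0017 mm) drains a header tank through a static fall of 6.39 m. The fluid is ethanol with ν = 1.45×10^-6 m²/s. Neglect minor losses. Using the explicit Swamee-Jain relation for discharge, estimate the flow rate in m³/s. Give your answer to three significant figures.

Swamee-Jain (Type II): Q = -0.965·√(gD⁵h_f/L)·ln[ε/(3.7D) + √(3.17ν²L/(gD³h_f))]
√(gD⁵h_f/L) = √(9.81·0.590⁵·6.39/959) = 0.06836
ε/(3.7D) = 7.79×10^-7; √(3.17ν²L/(gD³h_f)) = 2.23×10^-5
Q = -0.965·0.06836·ln(2.306×10^-5) = 0.7044 m³/s
Check: V = 2.58 m/s, Re = 1.05×10^6, f = 0.01159, h_f = 6.37 m ≈ 6.39 m ✓

Q ≈ 0.704 m³/s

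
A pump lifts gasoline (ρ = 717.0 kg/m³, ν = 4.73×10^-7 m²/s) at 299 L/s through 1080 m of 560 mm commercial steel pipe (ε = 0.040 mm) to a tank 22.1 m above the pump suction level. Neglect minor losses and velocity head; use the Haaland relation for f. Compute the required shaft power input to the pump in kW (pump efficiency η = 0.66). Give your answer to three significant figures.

V = 4Q/(πD²) = 1.214 m/s; Re = 1.44×10^6; ε/D = 7.14×10^-5; f = 0.01248
h_f = f(L/D)V²/2g = 1.808 m
Total head H = z + h_f = 22.1 + 1.808 = 23.91 m
P_hyd = ρgQH = 717.0·9.81·0.299·23.91 = 50.28 kW
P_shaft = P_hyd/η = 50.28/0.66 = 76.18 kW

P_shaft ≈ 76.2 kW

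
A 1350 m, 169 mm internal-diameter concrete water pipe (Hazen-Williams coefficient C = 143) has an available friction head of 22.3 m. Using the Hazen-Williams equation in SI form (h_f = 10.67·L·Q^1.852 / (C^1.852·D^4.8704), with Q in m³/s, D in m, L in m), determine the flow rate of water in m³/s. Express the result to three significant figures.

Rearranging: Q = [h_f·C^1.852·D^4.8704 / (10.67·L)]^(1/1.852)
Q = [22.3·143^1.852·0.169^4.8704 / (10.67·1350)]^0.540 = 0.04050 m³/s

Q ≈ 0.0405 m³/s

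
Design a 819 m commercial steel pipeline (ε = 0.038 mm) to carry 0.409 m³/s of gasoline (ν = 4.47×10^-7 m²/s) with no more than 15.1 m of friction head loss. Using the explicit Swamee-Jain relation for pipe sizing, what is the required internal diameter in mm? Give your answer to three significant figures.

Swamee-Jain (Type III): D = 0.66·[ε^1.25·(LQ²/(gh_f))^4.75 + ν·Q^9.4·(L/(gh_f))^5.2]^0.04
LQ²/(gh_f) = 0.9249; L/(gh_f) = 5.529
Term 1 = ε^1.25·(…)^4.75 = 2.06×10^-6; Term 2 = ν·Q^9.4·(…)^5.2 = 7.28×10^-7
D = 0.66·(2.06×10^-6 + 7.28×10^-7)^0.04 = 0.3957 m = 396 mm
Check: V = 3.33 m/s, Re = 2.94×10^6, f = 0.01256, h_f = 14.7 m ≈ 15.1 m ✓

D ≈ 396 mm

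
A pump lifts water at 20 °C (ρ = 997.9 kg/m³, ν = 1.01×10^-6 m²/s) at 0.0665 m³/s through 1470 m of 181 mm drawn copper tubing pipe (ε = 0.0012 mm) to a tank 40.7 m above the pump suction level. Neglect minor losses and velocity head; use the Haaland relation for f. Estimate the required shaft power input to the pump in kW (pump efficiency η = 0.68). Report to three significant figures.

V = 4Q/(πD²) = 2.584 m/s; Re = 4.63×10^5; ε/D = 6.63×10^-6; f = 0.01331
h_f = f(L/D)V²/2g = 36.81 m
Total head H = z + h_f = 40.7 + 36.81 = 77.51 m
P_hyd = ρgQH = 997.9·9.81·0.0665·77.51 = 50.46 kW
P_shaft = P_hyd/η = 50.46/0.68 = 74.20 kW

P_shaft ≈ 74.2 kW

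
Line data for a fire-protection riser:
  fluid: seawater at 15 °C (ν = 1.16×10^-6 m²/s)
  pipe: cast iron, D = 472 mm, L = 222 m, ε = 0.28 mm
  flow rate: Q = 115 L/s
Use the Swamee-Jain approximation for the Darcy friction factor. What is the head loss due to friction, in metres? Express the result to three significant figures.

V = 4Q/(πD²) = 4·0.115/(π·0.472²) = 0.6572 m/s
Re = VD/ν = 0.6572·0.472/1.16×10^-6 = 2.67×10^5 → turbulent
ε/D = 0.28/472 = 5.93×10^-4
Swamee-Jain: f = 0.01899
h_f = f(L/D)V²/(2g) = 0.01899·(222/0.472)·0.6572²/(2·9.81) = 0.1966 m

h_f ≈ 0.197 m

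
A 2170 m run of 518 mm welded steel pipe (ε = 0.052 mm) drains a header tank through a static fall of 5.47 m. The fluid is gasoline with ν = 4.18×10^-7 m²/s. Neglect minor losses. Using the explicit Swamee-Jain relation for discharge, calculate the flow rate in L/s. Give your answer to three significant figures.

Swamee-Jain (Type II): Q = -0.965·√(gD⁵h_f/L)·ln[ε/(3.7D) + √(3.17ν²L/(gD³h_f))]
√(gD⁵h_f/L) = √(9.81·0.518⁵·5.47/2170) = 0.03037
ε/(3.7D) = 2.71×10^-5; √(3.17ν²L/(gD³h_f)) = 1.27×10^-5
Q = -0.965·0.03037·ln(3.983×10^-5) = 0.2969 m³/s
Check: V = 1.41 m/s, Re = 1.75×10^6, f = 0.01299, h_f = 5.50 m ≈ 5.47 m ✓

Q ≈ 297 L/s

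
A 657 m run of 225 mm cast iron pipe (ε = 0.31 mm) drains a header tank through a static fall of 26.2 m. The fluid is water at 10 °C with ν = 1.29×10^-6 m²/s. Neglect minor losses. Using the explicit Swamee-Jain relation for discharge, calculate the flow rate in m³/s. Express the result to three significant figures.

Swamee-Jain (Type II): Q = -0.965·√(gD⁵h_f/L)·ln[ε/(3.7D) + √(3.17ν²L/(gD³h_f))]
√(gD⁵h_f/L) = √(9.81·0.225⁵·26.2/657) = 0.01502
ε/(3.7D) = 3.72×10^-4; √(3.17ν²L/(gD³h_f)) = 3.44×10^-5
Q = -0.965·0.01502·ln(4.068×10^-4) = 0.1132 m³/s
Check: V = 2.85 m/s, Re = 4.96×10^5, f = 0.02186, h_f = 26.4 m ≈ 26.2 m ✓

Q ≈ 0.113 m³/s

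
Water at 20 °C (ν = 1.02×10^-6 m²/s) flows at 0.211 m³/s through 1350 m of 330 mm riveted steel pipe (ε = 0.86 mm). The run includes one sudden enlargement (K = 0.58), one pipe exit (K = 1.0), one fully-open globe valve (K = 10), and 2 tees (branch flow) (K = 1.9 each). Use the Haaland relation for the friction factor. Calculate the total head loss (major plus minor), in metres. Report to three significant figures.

H_L ≈ 37.0 m

V = 4Q/(πD²) = 2.467 m/s; V²/2g = 0.3102 m
Re = 7.98×10^5, ε/D = 0.00261 → f = 0.02538 (Haaland)
Major: h_f = f(L/D)·V²/2g = 0.02538·4091·0.3102 = 32.21 m
Minor: ΣK = 15.4; h_m = ΣK·V²/2g = 4.771 m
Total H_L = 32.21 + 4.771 = 36.98 m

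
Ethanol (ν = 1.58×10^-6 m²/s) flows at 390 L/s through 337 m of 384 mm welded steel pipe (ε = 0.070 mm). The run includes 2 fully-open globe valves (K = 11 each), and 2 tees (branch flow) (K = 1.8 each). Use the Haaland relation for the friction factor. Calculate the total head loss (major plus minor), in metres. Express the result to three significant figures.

H_L ≈ 22.2 m

V = 4Q/(πD²) = 3.368 m/s; V²/2g = 0.5780 m
Re = 8.18×10^5, ε/D = 1.82×10^-4 → f = 0.01457 (Haaland)
Major: h_f = f(L/D)·V²/2g = 0.01457·877.6·0.5780 = 7.391 m
Minor: ΣK = 25.6; h_m = ΣK·V²/2g = 14.80 m
Total H_L = 7.391 + 14.80 = 22.19 m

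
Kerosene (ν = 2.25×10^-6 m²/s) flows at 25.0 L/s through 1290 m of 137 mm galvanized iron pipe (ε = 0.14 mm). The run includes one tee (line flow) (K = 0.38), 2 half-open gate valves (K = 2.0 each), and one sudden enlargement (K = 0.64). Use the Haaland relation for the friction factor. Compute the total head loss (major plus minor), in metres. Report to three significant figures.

V = 4Q/(πD²) = 1.696 m/s; V²/2g = 0.1466 m
Re = 1.03×10^5, ε/D = 0.00102 → f = 0.02198 (Haaland)
Major: h_f = f(L/D)·V²/2g = 0.02198·9416·0.1466 = 30.34 m
Minor: ΣK = 5.02; h_m = ΣK·V²/2g = 0.7359 m
Total H_L = 30.34 + 0.7359 = 31.08 m

H_L ≈ 31.1 m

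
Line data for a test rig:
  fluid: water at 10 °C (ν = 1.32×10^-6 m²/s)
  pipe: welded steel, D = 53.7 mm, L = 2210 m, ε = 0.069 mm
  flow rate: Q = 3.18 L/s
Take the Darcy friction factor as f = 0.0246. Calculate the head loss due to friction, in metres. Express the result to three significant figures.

V = 4Q/(πD²) = 4·0.00318/(π·0.0537²) = 1.404 m/s
h_f = f(L/D)V²/(2g) = 0.02460·(2210/0.0537)·1.404²/(2·9.81) = 101.7 m

h_f ≈ 102 m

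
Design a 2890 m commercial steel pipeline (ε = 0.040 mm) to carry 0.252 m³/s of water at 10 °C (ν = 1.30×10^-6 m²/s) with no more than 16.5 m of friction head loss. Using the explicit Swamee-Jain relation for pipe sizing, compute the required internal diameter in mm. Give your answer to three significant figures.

Swamee-Jain (Type III): D = 0.66·[ε^1.25·(LQ²/(gh_f))^4.75 + ν·Q^9.4·(L/(gh_f))^5.2]^0.04
LQ²/(gh_f) = 1.134; L/(gh_f) = 17.85
Term 1 = ε^1.25·(…)^4.75 = 5.78×10^-6; Term 2 = ν·Q^9.4·(…)^5.2 = 9.91×10^-6
D = 0.66·(5.78×10^-6 + 9.91×10^-6)^0.04 = 0.4240 m = 424 mm
Check: V = 1.78 m/s, Re = 5.82×10^5, f = 0.01415, h_f = 15.7 m ≈ 16.5 m ✓

D ≈ 424 mm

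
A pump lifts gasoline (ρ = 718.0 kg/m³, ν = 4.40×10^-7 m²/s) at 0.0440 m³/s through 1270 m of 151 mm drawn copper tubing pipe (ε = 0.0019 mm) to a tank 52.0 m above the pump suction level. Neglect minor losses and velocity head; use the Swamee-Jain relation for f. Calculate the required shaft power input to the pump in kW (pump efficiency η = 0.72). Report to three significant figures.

P_shaft ≈ 36.0 kW

V = 4Q/(πD²) = 2.457 m/s; Re = 8.43×10^5; ε/D = 1.26×10^-5; f = 0.01222
h_f = f(L/D)V²/2g = 31.64 m
Total head H = z + h_f = 52.0 + 31.64 = 83.64 m
P_hyd = ρgQH = 718.0·9.81·0.0440·83.64 = 25.92 kW
P_shaft = P_hyd/η = 25.92/0.72 = 36.00 kW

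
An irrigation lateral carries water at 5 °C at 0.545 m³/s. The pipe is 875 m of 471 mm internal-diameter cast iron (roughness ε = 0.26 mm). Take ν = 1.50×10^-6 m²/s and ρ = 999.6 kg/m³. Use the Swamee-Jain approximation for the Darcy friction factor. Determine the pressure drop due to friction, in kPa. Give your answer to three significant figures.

V = 4Q/(πD²) = 4·0.545/(π·0.471²) = 3.128 m/s
Re = VD/ν = 3.128·0.471/1.50×10^-6 = 9.82×10^5 → turbulent
ε/D = 0.26/471 = 5.52×10^-4
Swamee-Jain: f = 0.01765
h_f = f(L/D)V²/(2g) = 0.01765·(875/0.471)·3.128²/(2·9.81) = 16.35 m
Δp = ρg·h_f = 999.6·9.81·16.35 = 160.4 kPa

Δp ≈ 160 kPa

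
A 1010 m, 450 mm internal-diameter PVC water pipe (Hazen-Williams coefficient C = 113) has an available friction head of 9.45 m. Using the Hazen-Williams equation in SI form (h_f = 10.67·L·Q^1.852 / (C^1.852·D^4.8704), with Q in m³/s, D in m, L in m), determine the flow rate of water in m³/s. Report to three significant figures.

Q ≈ 0.309 m³/s

Rearranging: Q = [h_f·C^1.852·D^4.8704 / (10.67·L)]^(1/1.852)
Q = [9.45·113^1.852·0.450^4.8704 / (10.67·1010)]^0.540 = 0.3093 m³/s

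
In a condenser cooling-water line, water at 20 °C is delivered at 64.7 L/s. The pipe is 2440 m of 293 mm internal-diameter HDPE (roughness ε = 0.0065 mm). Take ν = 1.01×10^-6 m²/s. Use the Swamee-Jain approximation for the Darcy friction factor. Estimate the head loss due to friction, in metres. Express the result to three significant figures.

h_f ≈ 5.79 m

V = 4Q/(πD²) = 4·0.0647/(π·0.293²) = 0.9596 m/s
Re = VD/ν = 0.9596·0.293/1.01×10^-6 = 2.78×10^5 → turbulent
ε/D = 0.0065/293 = 2.22×10^-5
Swamee-Jain: f = 0.01482
h_f = f(L/D)V²/(2g) = 0.01482·(2440/0.293)·0.9596²/(2·9.81) = 5.794 m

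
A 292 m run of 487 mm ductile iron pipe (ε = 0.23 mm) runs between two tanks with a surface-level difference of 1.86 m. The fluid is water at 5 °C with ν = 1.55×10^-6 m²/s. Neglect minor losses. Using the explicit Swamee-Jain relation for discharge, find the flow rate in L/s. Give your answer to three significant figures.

Q ≈ 349 L/s

Swamee-Jain (Type II): Q = -0.965·√(gD⁵h_f/L)·ln[ε/(3.7D) + √(3.17ν²L/(gD³h_f))]
√(gD⁵h_f/L) = √(9.81·0.487⁵·1.86/292) = 0.04137
ε/(3.7D) = 1.28×10^-4; √(3.17ν²L/(gD³h_f)) = 3.25×10^-5
Q = -0.965·0.04137·ln(1.601×10^-4) = 0.3489 m³/s
Check: V = 1.87 m/s, Re = 5.89×10^5, f = 0.01746, h_f = 1.87 m ≈ 1.86 m ✓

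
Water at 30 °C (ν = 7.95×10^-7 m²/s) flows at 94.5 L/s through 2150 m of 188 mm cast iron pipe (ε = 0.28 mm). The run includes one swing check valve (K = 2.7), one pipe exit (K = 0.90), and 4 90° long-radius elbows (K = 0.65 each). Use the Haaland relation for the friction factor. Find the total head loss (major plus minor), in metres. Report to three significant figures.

H_L ≈ 152 m

V = 4Q/(πD²) = 3.404 m/s; V²/2g = 0.5907 m
Re = 8.05×10^5, ε/D = 0.00149 → f = 0.02198 (Haaland)
Major: h_f = f(L/D)·V²/2g = 0.02198·11436·0.5907 = 148.5 m
Minor: ΣK = 6.20; h_m = ΣK·V²/2g = 3.662 m
Total H_L = 148.5 + 3.662 = 152.1 m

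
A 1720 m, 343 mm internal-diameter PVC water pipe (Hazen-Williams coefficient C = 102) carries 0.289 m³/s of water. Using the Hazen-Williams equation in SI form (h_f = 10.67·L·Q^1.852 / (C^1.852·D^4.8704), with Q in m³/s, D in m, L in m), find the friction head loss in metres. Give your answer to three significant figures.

h_f ≈ 64.4 m

h_f = 10.67·1720·0.289^1.852 / (102^1.852·0.343^4.8704) = 64.37 m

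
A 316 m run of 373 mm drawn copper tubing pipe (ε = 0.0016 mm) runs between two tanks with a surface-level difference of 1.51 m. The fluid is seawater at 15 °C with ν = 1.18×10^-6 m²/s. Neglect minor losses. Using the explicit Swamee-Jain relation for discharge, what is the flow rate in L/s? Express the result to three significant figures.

Q ≈ 178 L/s

Swamee-Jain (Type II): Q = -0.965·√(gD⁵h_f/L)·ln[ε/(3.7D) + √(3.17ν²L/(gD³h_f))]
√(gD⁵h_f/L) = √(9.81·0.373⁵·1.51/316) = 0.01840
ε/(3.7D) = 1.16×10^-6; √(3.17ν²L/(gD³h_f)) = 4.26×10^-5
Q = -0.965·0.01840·ln(4.376×10^-5) = 0.1782 m³/s
Check: V = 1.63 m/s, Re = 5.15×10^5, f = 0.01309, h_f = 1.50 m ≈ 1.51 m ✓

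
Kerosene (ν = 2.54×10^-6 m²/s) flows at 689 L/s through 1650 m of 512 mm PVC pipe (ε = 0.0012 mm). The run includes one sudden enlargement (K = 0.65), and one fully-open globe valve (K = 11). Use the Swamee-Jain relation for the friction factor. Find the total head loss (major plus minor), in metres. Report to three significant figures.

V = 4Q/(πD²) = 3.346 m/s; V²/2g = 0.5708 m
Re = 6.75×10^5, ε/D = 2.34×10^-6 → f = 0.01246 (Swamee-Jain)
Major: h_f = f(L/D)·V²/2g = 0.01246·3223·0.5708 = 22.92 m
Minor: ΣK = 11.7; h_m = ΣK·V²/2g = 6.650 m
Total H_L = 22.92 + 6.650 = 29.57 m

H_L ≈ 29.6 m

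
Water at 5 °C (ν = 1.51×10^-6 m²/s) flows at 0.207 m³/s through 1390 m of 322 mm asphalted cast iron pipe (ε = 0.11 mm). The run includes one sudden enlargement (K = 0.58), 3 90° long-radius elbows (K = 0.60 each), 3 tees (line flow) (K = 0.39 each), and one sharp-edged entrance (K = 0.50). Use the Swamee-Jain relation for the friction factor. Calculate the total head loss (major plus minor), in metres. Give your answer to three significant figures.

V = 4Q/(πD²) = 2.542 m/s; V²/2g = 0.3293 m
Re = 5.42×10^5, ε/D = 3.42×10^-4 → f = 0.01661 (Swamee-Jain)
Major: h_f = f(L/D)·V²/2g = 0.01661·4317·0.3293 = 23.62 m
Minor: ΣK = 4.05; h_m = ΣK·V²/2g = 1.334 m
Total H_L = 23.62 + 1.334 = 24.95 m

H_L ≈ 24.9 m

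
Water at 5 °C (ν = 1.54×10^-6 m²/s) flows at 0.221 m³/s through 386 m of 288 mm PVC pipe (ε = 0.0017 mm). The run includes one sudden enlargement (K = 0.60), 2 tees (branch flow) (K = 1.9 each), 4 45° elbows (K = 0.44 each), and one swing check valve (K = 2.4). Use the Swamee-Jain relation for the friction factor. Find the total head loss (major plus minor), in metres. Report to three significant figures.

H_L ≈ 15.0 m

V = 4Q/(πD²) = 3.392 m/s; V²/2g = 0.5866 m
Re = 6.34×10^5, ε/D = 5.90×10^-6 → f = 0.01266 (Swamee-Jain)
Major: h_f = f(L/D)·V²/2g = 0.01266·1340·0.5866 = 9.954 m
Minor: ΣK = 8.56; h_m = ΣK·V²/2g = 5.021 m
Total H_L = 9.954 + 5.021 = 14.98 m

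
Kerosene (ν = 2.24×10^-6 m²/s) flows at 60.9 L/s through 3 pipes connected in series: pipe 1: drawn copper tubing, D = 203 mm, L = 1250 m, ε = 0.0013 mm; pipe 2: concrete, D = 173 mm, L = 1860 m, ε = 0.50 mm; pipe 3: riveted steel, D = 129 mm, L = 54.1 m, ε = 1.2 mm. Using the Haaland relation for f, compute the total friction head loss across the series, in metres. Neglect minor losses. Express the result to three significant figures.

Pipe 1: V = 1.882 m/s, Re = 1.71×10^5, ε/D = 6.40×10^-6, f = 0.01602, h_1 = f(L/D)V²/2g = 17.81 m
Pipe 2: V = 2.591 m/s, Re = 2.00×10^5, ε/D = 0.00289, f = 0.02656, h_2 = f(L/D)V²/2g = 97.69 m
Pipe 3: V = 4.660 m/s, Re = 2.68×10^5, ε/D = 0.00930, f = 0.03729, h_3 = f(L/D)V²/2g = 17.30 m
Series → Q common, losses add: H = Σh = 132.8 m

H ≈ 133 m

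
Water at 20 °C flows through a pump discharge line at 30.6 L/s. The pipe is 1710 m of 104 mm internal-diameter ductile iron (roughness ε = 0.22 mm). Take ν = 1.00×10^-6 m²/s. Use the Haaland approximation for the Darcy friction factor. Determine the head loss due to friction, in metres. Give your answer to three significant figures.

h_f ≈ 264 m

V = 4Q/(πD²) = 4·0.0306/(π·0.104²) = 3.602 m/s
Re = VD/ν = 3.602·0.104/1.00×10^-6 = 3.75×10^5 → turbulent
ε/D = 0.22/104 = 0.00212
Haaland: f = 0.02423
h_f = f(L/D)V²/(2g) = 0.02423·(1710/0.104)·3.602²/(2·9.81) = 263.5 m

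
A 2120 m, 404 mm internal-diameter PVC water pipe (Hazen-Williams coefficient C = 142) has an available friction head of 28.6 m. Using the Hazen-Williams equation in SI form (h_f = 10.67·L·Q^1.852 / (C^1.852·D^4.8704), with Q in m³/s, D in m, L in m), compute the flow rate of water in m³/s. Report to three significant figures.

Q ≈ 0.357 m³/s

Rearranging: Q = [h_f·C^1.852·D^4.8704 / (10.67·L)]^(1/1.852)
Q = [28.6·142^1.852·0.404^4.8704 / (10.67·2120)]^0.540 = 0.3567 m³/s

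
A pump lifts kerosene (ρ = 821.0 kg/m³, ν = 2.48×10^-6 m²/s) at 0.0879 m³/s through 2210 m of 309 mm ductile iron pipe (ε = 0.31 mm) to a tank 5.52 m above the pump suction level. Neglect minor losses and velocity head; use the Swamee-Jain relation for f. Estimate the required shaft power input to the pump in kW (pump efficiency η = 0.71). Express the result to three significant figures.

P_shaft ≈ 16.3 kW

V = 4Q/(πD²) = 1.172 m/s; Re = 1.46×10^5; ε/D = 0.00100; f = 0.02166
h_f = f(L/D)V²/2g = 10.85 m
Total head H = z + h_f = 5.52 + 10.85 = 16.37 m
P_hyd = ρgQH = 821.0·9.81·0.0879·16.37 = 11.59 kW
P_shaft = P_hyd/η = 11.59/0.71 = 16.32 kW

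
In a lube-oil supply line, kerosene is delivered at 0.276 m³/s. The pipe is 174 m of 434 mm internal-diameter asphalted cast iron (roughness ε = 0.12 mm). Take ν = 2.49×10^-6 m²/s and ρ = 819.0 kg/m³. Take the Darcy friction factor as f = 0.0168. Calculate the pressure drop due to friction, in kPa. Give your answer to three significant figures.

Δp ≈ 9.60 kPa

V = 4Q/(πD²) = 4·0.276/(π·0.434²) = 1.866 m/s
h_f = f(L/D)V²/(2g) = 0.01680·(174/0.434)·1.866²/(2·9.81) = 1.195 m
Δp = ρg·h_f = 819.0·9.81·1.195 = 9.601 kPa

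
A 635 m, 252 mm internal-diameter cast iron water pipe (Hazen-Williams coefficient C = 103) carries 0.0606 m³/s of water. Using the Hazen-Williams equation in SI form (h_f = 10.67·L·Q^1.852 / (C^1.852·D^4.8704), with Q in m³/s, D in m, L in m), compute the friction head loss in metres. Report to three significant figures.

h_f = 10.67·635·0.0606^1.852 / (103^1.852·0.252^4.8704) = 5.804 m

h_f ≈ 5.80 m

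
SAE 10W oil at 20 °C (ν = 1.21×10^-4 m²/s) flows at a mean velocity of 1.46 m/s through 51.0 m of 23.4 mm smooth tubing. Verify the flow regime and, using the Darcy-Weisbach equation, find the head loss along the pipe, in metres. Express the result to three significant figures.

Re = VD/ν = 1.46·0.02340/1.21×10^-4 = 282 → laminar (Re < 2300)
f = 64/Re = 0.2267
h_f = f(L/D)V²/(2g) = 0.2267·(51.0/0.02340)·1.46²/(2·9.81) = 53.67 m

h_f ≈ 53.7 m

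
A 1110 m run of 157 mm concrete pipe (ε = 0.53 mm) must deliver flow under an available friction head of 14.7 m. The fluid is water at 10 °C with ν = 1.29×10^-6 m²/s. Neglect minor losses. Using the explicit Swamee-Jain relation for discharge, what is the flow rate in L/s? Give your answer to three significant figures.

Q ≈ 23.4 L/s

Swamee-Jain (Type II): Q = -0.965·√(gD⁵h_f/L)·ln[ε/(3.7D) + √(3.17ν²L/(gD³h_f))]
√(gD⁵h_f/L) = √(9.81·0.157⁵·14.7/1110) = 0.003520
ε/(3.7D) = 9.12×10^-4; √(3.17ν²L/(gD³h_f)) = 1.02×10^-4
Q = -0.965·0.003520·ln(0.001015) = 0.02342 m³/s
Check: V = 1.21 m/s, Re = 1.47×10^5, f = 0.02810, h_f = 14.8 m ≈ 14.7 m ✓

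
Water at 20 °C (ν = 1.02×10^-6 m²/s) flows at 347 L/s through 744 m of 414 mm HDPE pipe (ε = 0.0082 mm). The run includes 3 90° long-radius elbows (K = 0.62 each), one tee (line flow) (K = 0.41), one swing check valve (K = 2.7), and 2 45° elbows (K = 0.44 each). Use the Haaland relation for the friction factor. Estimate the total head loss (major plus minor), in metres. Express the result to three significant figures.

H_L ≈ 9.21 m

V = 4Q/(πD²) = 2.578 m/s; V²/2g = 0.3387 m
Re = 1.05×10^6, ε/D = 1.98×10^-5 → f = 0.01188 (Haaland)
Major: h_f = f(L/D)·V²/2g = 0.01188·1797·0.3387 = 7.231 m
Minor: ΣK = 5.85; h_m = ΣK·V²/2g = 1.981 m
Total H_L = 7.231 + 1.981 = 9.213 m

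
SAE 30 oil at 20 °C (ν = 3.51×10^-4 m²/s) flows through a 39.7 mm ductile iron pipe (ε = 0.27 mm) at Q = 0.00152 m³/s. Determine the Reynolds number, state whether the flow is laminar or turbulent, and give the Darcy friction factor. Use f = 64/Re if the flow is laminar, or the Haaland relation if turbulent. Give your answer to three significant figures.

V = 4Q/(πD²) = 1.228 m/s
Re = VD/ν = 1.228·0.0397/3.51×10^-4 = 139
Re < 2300 → laminar → f = 64/Re = 0.4608

Re ≈ 139; laminar; f = 64/Re ≈ 0.461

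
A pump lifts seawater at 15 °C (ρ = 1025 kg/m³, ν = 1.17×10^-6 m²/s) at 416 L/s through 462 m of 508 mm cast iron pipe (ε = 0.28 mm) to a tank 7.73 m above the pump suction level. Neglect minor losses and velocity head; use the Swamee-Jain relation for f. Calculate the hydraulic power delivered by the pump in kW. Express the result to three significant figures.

V = 4Q/(πD²) = 2.052 m/s; Re = 8.91×10^5; ε/D = 5.51×10^-4; f = 0.01770
h_f = f(L/D)V²/2g = 3.455 m
Total head H = z + h_f = 7.73 + 3.455 = 11.19 m
P_hyd = ρgQH = 1025·9.81·0.416·11.19 = 46.79 kW

P_hyd ≈ 46.8 kW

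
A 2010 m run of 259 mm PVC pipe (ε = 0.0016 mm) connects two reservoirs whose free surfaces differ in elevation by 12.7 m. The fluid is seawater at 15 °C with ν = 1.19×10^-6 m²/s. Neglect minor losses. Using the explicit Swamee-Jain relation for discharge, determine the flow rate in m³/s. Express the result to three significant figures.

Swamee-Jain (Type II): Q = -0.965·√(gD⁵h_f/L)·ln[ε/(3.7D) + √(3.17ν²L/(gD³h_f))]
√(gD⁵h_f/L) = √(9.81·0.259⁵·12.7/2010) = 0.008499
ε/(3.7D) = 1.67×10^-6; √(3.17ν²L/(gD³h_f)) = 6.46×10^-5
Q = -0.965·0.008499·ln(6.623×10^-5) = 0.07892 m³/s
Check: V = 1.50 m/s, Re = 3.26×10^5, f = 0.01423, h_f = 12.6 m ≈ 12.7 m ✓

Q ≈ 0.0789 m³/s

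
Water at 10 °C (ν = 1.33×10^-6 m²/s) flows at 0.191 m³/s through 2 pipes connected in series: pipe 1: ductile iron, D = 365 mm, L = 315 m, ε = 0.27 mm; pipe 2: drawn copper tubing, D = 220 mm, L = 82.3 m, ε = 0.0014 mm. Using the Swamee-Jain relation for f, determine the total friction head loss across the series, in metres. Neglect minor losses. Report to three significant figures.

H ≈ 8.64 m

Pipe 1: V = 1.825 m/s, Re = 5.01×10^5, ε/D = 7.40×10^-4, f = 0.01913, h_1 = f(L/D)V²/2g = 2.803 m
Pipe 2: V = 5.025 m/s, Re = 8.31×10^5, ε/D = 6.36×10^-6, f = 0.01212, h_2 = f(L/D)V²/2g = 5.833 m
Series → Q common, losses add: H = Σh = 8.637 m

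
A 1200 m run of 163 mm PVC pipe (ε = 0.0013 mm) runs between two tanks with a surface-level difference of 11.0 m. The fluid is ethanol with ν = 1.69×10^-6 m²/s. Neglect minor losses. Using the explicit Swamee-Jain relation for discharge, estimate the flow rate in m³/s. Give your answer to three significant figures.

Q ≈ 0.0272 m³/s

Swamee-Jain (Type II): Q = -0.965·√(gD⁵h_f/L)·ln[ε/(3.7D) + √(3.17ν²L/(gD³h_f))]
√(gD⁵h_f/L) = √(9.81·0.163⁵·11.0/1200) = 0.003217
ε/(3.7D) = 2.16×10^-6; √(3.17ν²L/(gD³h_f)) = 1.52×10^-4
Q = -0.965·0.003217·ln(1.546×10^-4) = 0.02724 m³/s
Check: V = 1.31 m/s, Re = 1.26×10^5, f = 0.01709, h_f = 10.9 m ≈ 11.0 m ✓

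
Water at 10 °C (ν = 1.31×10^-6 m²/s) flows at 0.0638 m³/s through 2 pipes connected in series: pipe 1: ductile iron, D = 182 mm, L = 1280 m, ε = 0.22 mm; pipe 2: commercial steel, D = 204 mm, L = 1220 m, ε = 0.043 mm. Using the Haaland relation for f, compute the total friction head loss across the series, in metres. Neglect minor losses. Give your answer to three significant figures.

H ≈ 64.6 m

Pipe 1: V = 2.452 m/s, Re = 3.41×10^5, ε/D = 0.00121, f = 0.02128, h_1 = f(L/D)V²/2g = 45.87 m
Pipe 2: V = 1.952 m/s, Re = 3.04×10^5, ε/D = 2.11×10^-4, f = 0.01612, h_2 = f(L/D)V²/2g = 18.72 m
Series → Q common, losses add: H = Σh = 64.59 m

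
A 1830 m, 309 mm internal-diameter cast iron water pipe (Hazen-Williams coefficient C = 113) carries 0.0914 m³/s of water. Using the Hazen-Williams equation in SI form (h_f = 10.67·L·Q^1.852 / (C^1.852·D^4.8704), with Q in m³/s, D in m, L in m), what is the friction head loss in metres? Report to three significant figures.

h_f ≈ 11.2 m

h_f = 10.67·1830·0.0914^1.852 / (113^1.852·0.309^4.8704) = 11.17 m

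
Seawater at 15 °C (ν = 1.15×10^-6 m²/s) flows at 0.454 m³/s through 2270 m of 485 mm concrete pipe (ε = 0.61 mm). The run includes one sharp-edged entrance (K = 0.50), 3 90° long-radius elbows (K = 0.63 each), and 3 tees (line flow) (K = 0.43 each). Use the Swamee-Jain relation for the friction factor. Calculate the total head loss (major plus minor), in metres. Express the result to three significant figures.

V = 4Q/(πD²) = 2.457 m/s; V²/2g = 0.3078 m
Re = 1.04×10^6, ε/D = 0.00126 → f = 0.02111 (Swamee-Jain)
Major: h_f = f(L/D)·V²/2g = 0.02111·4680·0.3078 = 30.41 m
Minor: ΣK = 3.68; h_m = ΣK·V²/2g = 1.133 m
Total H_L = 30.41 + 1.133 = 31.55 m

H_L ≈ 31.5 m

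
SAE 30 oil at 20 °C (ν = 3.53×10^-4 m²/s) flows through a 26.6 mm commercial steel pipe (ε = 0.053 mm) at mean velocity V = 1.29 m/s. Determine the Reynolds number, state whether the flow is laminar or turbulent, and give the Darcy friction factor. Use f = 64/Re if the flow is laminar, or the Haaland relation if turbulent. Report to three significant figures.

Re = VD/ν = 1.290·0.0266/3.53×10^-4 = 97.2
Re < 2300 → laminar → f = 64/Re = 0.6584

Re ≈ 97.2; laminar; f = 64/Re ≈ 0.658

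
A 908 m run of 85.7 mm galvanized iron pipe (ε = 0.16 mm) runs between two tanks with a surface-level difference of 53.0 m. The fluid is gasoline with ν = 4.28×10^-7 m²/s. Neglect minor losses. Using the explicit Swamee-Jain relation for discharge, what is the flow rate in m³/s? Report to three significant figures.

Swamee-Jain (Type II): Q = -0.965·√(gD⁵h_f/L)·ln[ε/(3.7D) + √(3.17ν²L/(gD³h_f))]
√(gD⁵h_f/L) = √(9.81·0.0857⁵·53.0/908) = 0.001627
ε/(3.7D) = 5.05×10^-4; √(3.17ν²L/(gD³h_f)) = 4.01×10^-5
Q = -0.965·0.001627·ln(5.447×10^-4) = 0.01180 m³/s
Check: V = 2.05 m/s, Re = 4.10×10^5, f = 0.02359, h_f = 53.3 m ≈ 53.0 m ✓

Q ≈ 0.0118 m³/s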